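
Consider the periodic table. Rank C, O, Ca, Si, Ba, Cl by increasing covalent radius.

O < C < Cl < Si < Ca < Ba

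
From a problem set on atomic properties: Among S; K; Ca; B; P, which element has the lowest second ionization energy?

Ca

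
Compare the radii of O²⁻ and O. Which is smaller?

O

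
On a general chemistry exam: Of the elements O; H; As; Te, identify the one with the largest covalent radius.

Moving right in a period, electrons are added to the same shell under a stronger nuclear pull, so atoms get smaller; moving down, a new shell is opened and atoms get larger.
Here both period and group differ, so the two effects have to be weighed against each other.
O > H: period and group pull opposite ways; the down-group shift dominates (63 vs 32 pm).
As > O: both effects reinforce here, so As is clearly the larger of the two.
Te > As: the two effects oppose for this pair; the down-group effect wins (136 vs 121 pm).
Tabulated atomic radius (pm): H 32, O 63, As 121, Te 136.
The largest covalent radius among these belongs to Te.

Te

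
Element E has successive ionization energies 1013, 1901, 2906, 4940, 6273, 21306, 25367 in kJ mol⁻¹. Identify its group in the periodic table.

Group 15

Look for the largest jump between consecutive ionization energies: IE6/IE5 ≈ 3.4, far larger than any earlier ratio.
That jump marks the point where a core electron is being removed. So the atom has 5 valence electrons.
A main-group element with 5 valence electrons is in group 15.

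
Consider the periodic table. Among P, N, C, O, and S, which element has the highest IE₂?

O

Consider each +1 ion: P⁺ still has 4 valence electrons; N⁺ still has 4 valence electrons; C⁺ still has 3 valence electrons; O⁺ still has 5 valence electrons; S⁺ still has 5 valence electrons.
All are still removing valence electrons, so compare the +1 ions as you would atoms: IE_2 generally rises across a period (higher Z_eff) and falls down a group (larger shell), subject to the usual subshell exceptions.
Valence configurations: P⁺ [Ne]3s²3p², N⁺ [He]2s²2p², C⁺ [He]2s²2p¹, O⁺ [He]2s²2p³, S⁺ [Ne]3s²3p³.
Tabulated IE_2 (kJ/mol): P 1907, N 2856, C 2353, O 3388, S 2252.
So the second ionization energies run P < S < C < N < O.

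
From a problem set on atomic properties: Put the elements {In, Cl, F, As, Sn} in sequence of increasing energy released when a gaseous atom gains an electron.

In < As < Sn < F < Cl

F is in period 2, group 17; Cl is in period 3, group 17; As is in period 4, group 15; In is in period 5, group 13; Sn is in period 5, group 14.
EA tends to increase across a period and decrease down a group, though the pattern is less regular than for IE or radius.
Neither a single period nor a single group — weigh both effects.
As > In: relative to In, both the across-period and down-group shifts push As's electron affinity up.
Sn > As: this pair runs against the simple trend — see the exception note.
F > Sn: relative to Sn, both the across-period and down-group shifts push F's electron affinity up.
Cl > F: this pair runs against the simple trend — see the exception note.
Note the exception: Sn has a higher electron affinity than As, contrary to the simple trend — adding an electron to As's half-filled np³ subshell costs electron-pairing energy.
Note the exception: Cl has a higher electron affinity than F, contrary to the simple trend — F's small 2p subshell makes the incoming electron feel strong e⁻–e⁻ repulsion, so Cl actually releases more energy on gaining an electron.
Approximate values (kJ/mol): F 328, Cl 349, As 78, In 29, Sn 107.
So from lowest to highest: In < As < Sn < F < Cl.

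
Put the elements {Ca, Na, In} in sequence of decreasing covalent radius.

Across a period the added protons contract the valence shell; down a group each new principal shell makes the atom larger.
A diagonal step moves right (one effect) and down (the opposite effect) at once.
Na > In: period and group pull opposite ways; the across-period shift dominates (155 vs 142 pm).
Ca > Na: period and group pull opposite ways; the down-group shift dominates (171 vs 155 pm).
For reference (pm): Na 155, Ca 171, In 142.
So from largest to smallest: Ca > Na > In.

Ca > Na > In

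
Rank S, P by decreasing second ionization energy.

S > P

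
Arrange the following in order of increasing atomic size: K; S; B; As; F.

F < B < S < As < K

B is in period 2, group 13; F is in period 2, group 17; S is in period 3, group 16; K is in period 4, group 1; As is in period 4, group 15.
Moving right in a period, electrons are added to the same shell under a stronger nuclear pull, so atoms get smaller; moving down, a new shell is opened and atoms get larger.
Neither a single period nor a single group — weigh both effects.
B > F: B lies to the left of F in period 2, so the across-period effect alone puts B larger.
S > B: the two effects oppose for this pair; the down-group effect wins (103 vs 85 pm).
As > S: both effects reinforce here, so As is clearly the larger of the two.
K > As: K lies to the left of As in period 4, so the across-period effect alone puts K larger.
For reference (pm): B 85, F 64, S 103, K 196, As 121.
So from smallest to largest: F < B < S < As < K.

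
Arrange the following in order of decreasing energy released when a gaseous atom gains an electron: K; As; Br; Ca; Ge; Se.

K is in period 4, group 1; Ca is in period 4, group 2; Ge is in period 4, group 14; As is in period 4, group 15; Se is in period 4, group 16; Br is in period 4, group 17.
Atoms with high Z_eff and room in the valence shell (especially the halogens) have the most exothermic electron affinities.
All lie in period 4; the across-period trend (electron affinity increases left to right) applies, with the exception below.
Note the exception: K has a higher electron affinity than Ca, contrary to the simple trend — adding an electron to Ca (ns²) has to open a new, higher-energy np subshell, which is unfavourable.
Note the exception: Ge has a higher electron affinity than As, contrary to the simple trend — adding an electron to As's half-filled 4p³ is unfavourable, so Ge (4p²) has the more exothermic EA.
Approximate values (kJ/mol): K 48, Ca 2, Ge 119, As 78, Se 195, Br 325.
So from highest to lowest: Br > Se > Ge > As > K > Ca.

Br, Se, Ge, As, K, Ca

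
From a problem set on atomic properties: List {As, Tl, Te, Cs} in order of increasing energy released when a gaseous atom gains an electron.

Tl < Cs < As < Te

Atoms with high Z_eff and room in the valence shell (especially the halogens) have the most exothermic electron affinities.
These span different periods and groups, so the two trends combine.
Cs > Tl: this pair runs against the simple trend — see the exception note.
As > Cs: relative to Cs, both the across-period and down-group shifts push As's electron affinity up.
Te > As: the two effects oppose for this pair; the across-period effect wins (190 vs 78 kJ/mol).
Note the exception: Cs has a higher electron affinity than Tl, contrary to the simple trend — Tl's ns²np¹ configuration gives only a small electron affinity — the sparsely filled np subshell binds an added electron weakly.
For reference (kJ/mol): As 78, Te 190, Cs 46, Tl 19.
So from lowest to highest: Tl < Cs < As < Te.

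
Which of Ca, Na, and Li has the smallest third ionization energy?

Ca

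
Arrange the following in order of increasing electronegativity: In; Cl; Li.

EN rises left→right (higher Z_eff, smaller atoms) and falls top→bottom (larger, more shielded atoms).
Neither a single period nor a single group — weigh both effects.
In > Li: period and group pull opposite ways; the across-period shift dominates (1.78 vs 0.98).
Cl > In: both effects reinforce here, so Cl is clearly the higher of the two.
For reference (Pauling): Li 0.98, Cl 3.16, In 1.78.
So from lowest to highest: Li < In < Cl.

Li, In, Cl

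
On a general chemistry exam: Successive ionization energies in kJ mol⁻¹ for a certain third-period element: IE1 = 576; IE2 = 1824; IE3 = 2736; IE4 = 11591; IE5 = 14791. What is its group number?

Look for the largest jump between consecutive ionization energies: IE4/IE3 ≈ 4.2, far larger than any earlier ratio.
That jump marks the point where a core electron is being removed. So the atom has 3 valence electrons.
A main-group element with 3 valence electrons is in group 13.

Group 13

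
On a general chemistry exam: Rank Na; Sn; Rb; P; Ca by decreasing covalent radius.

Rb > Ca > Na > Sn > P

Na is in period 3, group 1; P is in period 3, group 15; Ca is in period 4, group 2; Rb is in period 5, group 1; Sn is in period 5, group 14.
Moving right in a period, electrons are added to the same shell under a stronger nuclear pull, so atoms get smaller; moving down, a new shell is opened and atoms get larger.
Neither a single period nor a single group — weigh both effects.
Sn > P: relative to P, both the across-period and down-group shifts push Sn's atomic radius up.
Na > Sn: period and group pull opposite ways; the across-period shift dominates (155 vs 140 pm).
Ca > Na: period and group pull opposite ways; the down-group shift dominates (171 vs 155 pm).
Rb > Ca: relative to Ca, both the across-period and down-group shifts push Rb's atomic radius up.
Approximate values (pm): Na 155, P 111, Ca 171, Rb 210, Sn 140.
So from largest to smallest: Rb > Ca > Na > Sn > P.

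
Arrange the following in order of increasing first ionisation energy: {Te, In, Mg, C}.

In, Mg, Te, C

Removing the outermost electron gets harder across a period and easier down a group.
Here both period and group differ, so the two effects have to be weighed against each other.
Mg > In: the two effects oppose for this pair; the down-group effect wins (738 vs 558 kJ/mol).
Te > Mg: period and group pull opposite ways; the across-period shift dominates (869 vs 738 kJ/mol).
C > Te: the two effects oppose for this pair; the down-group effect wins (1086 vs 869 kJ/mol).
For reference (kJ/mol): C 1086, Mg 738, In 558, Te 869.
So from lowest to highest: In < Mg < Te < C.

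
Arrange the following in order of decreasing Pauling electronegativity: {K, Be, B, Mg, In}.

Be is in period 2, group 2; B is in period 2, group 13; Mg is in period 3, group 2; K is in period 4, group 1; In is in period 5, group 13.
Electronegativity increases across a period and decreases down a group, tracking effective nuclear charge and atomic size.
These span different periods and groups, so the two trends combine.
Mg > K: relative to K, both the across-period and down-group shifts push Mg's electronegativity up.
Be > Mg: they share group 2; the group trend gives Be the larger value.
In > Be: period and group pull opposite ways; the across-period shift dominates (1.78 vs 1.57).
B > In: B sits above In in group 13, so the down-group effect alone puts B higher.
For reference (Pauling): Be 1.57, B 2.04, Mg 1.31, K 0.82, In 1.78.
So from highest to lowest: B > In > Be > Mg > K.

B > In > Be > Mg > K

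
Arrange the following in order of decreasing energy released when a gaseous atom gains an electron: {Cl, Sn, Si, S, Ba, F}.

Cl > F > S > Si > Sn > Ba

EA tends to increase across a period and decrease down a group, though the pattern is less regular than for IE or radius.
These span different periods and groups, so the two trends combine.
Sn > Ba: relative to Ba, both the across-period and down-group shifts push Sn's electron affinity up.
Si > Sn: Si sits above Sn in group 14, so the down-group effect alone puts Si higher.
S > Si: S lies to the right of Si in period 3, so the across-period effect alone puts S higher.
F > S: relative to S, both the across-period and down-group shifts push F's electron affinity up.
Cl > F: this pair runs against the simple trend — see the exception note.
Note the exception: Cl has a higher electron affinity than F, contrary to the simple trend — F's small 2p subshell makes the incoming electron feel strong e⁻–e⁻ repulsion, so Cl actually releases more energy on gaining an electron.
For reference (kJ/mol): F 328, Si 134, S 200, Cl 349, Sn 107, Ba 14.
So from highest to lowest: Cl > F > S > Si > Sn > Ba.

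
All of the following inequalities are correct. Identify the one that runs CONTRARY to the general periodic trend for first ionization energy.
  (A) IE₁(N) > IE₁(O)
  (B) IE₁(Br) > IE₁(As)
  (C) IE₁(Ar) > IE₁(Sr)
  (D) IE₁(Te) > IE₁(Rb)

(A)

The general trend: first ionization energy increases across a period and decreases down a group.
(A) N (period 2, group 15) vs O (period 2, group 16): the stated order contradicts the simple trend.
(B) Br (period 4, group 17) vs As (period 4, group 15): the stated order agrees with the simple trend.
(C) Ar (period 3, group 18) vs Sr (period 5, group 2): the stated order agrees with the simple trend.
(D) Te (period 5, group 16) vs Rb (period 5, group 1): the stated order agrees with the simple trend.
The exception is (A): pairing an electron in O's 2p⁴ costs repulsion energy, so O ionizes more easily than half-filled N (2p³).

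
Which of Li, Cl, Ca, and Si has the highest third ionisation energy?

The third ionization energy removes an electron from the +2 ion. For each element: Li²⁺ is already 1 electron into the core; Cl²⁺ still has 5 valence electrons; Ca²⁺ is the bare [Ar] core; Si²⁺ still has 2 valence electrons.
Pulling an electron out of a noble-gas core costs far more than removing a remaining valence electron, so Ca and Li sit at the high end of IE_3.
Valence configurations: Cl²⁺ [Ne]3s²3p³, Si²⁺ [Ne]3s².
Tabulated IE_3 (kJ/mol): Li 11815, Cl 3822, Ca 4912, Si 3232.
So the third ionization energies run Si < Cl < Ca < Li.

Li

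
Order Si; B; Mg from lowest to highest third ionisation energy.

Si < B < Mg

Consider each +2 ion: Si²⁺ still has 2 valence electrons; B²⁺ still has 1 valence electron; Mg²⁺ is the bare [Ne] core.
Core electrons are held far more tightly than valence electrons, so Mg tops the IE_3 order.
Valence configurations: Si²⁺ [Ne]3s², B²⁺ [He]2s¹.
Tabulated IE_3 (kJ/mol): Si 3232, B 3660, Mg 7733.
Hence IE_3: Si < B < Mg.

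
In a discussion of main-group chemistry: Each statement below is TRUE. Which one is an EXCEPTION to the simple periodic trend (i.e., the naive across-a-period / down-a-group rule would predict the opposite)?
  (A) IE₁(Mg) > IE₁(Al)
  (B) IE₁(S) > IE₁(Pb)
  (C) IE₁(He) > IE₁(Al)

(A)

The general trend: IE₁ increases across a period and decreases down a group.
(A) Mg (period 3, group 2) vs Al (period 3, group 13): the stated order contradicts the simple trend.
(B) S (period 3, group 16) vs Pb (period 6, group 14): the stated order agrees with the simple trend.
(C) He (period 1, group 18) vs Al (period 3, group 13): the stated order agrees with the simple trend.
The exception is (A): Al's single 3p electron is easier to remove than one from Mg's filled 3s².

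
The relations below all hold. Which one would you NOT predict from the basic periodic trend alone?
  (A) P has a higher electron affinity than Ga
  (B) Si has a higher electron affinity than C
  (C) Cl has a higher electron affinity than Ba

The general trend: electron affinity increases across a period and decreases down a group.
(A) P (period 3, group 15) vs Ga (period 4, group 13): the stated order agrees with the simple trend.
(B) Si (period 3, group 14) vs C (period 2, group 14): the stated order contradicts the simple trend.
(C) Cl (period 3, group 17) vs Ba (period 6, group 2): the stated order agrees with the simple trend.
The exception is (B): Si's larger, more diffuse 3p orbitals accept an added electron slightly more readily than C's compact 2p.

(B)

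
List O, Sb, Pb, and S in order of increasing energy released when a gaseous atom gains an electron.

O is in period 2, group 16; S is in period 3, group 16; Sb is in period 5, group 15; Pb is in period 6, group 14.
EA tends to increase across a period and decrease down a group, though the pattern is less regular than for IE or radius.
These span different periods and groups, so the two trends combine.
Sb > Pb: relative to Pb, both the across-period and down-group shifts push Sb's electron affinity up.
O > Sb: both effects reinforce here, so O is clearly the higher of the two.
S > O: this pair runs against the simple trend — see the exception note.
Note the exception: S has a higher electron affinity than O, contrary to the simple trend — the compact 2p subshell of O repels the added electron more than S's larger 3p does.
For reference (kJ/mol): O 141, S 200, Sb 103, Pb 35.
So from lowest to highest: Pb < Sb < O < S.

Pb < Sb < O < S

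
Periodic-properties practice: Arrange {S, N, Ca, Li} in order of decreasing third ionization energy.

Li, Ca, N, S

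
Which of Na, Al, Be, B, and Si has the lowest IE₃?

After 2 electrons have been removed, what remains? Na²⁺ is already 1 electron into the core; Al²⁺ still has 1 valence electron; Be²⁺ is the bare [He] core; B²⁺ still has 1 valence electron; Si²⁺ still has 2 valence electrons.
Core electrons are held far more tightly than valence electrons, so Na and Be top the IE_3 order.
Valence configurations: Al²⁺ [Ne]3s¹, B²⁺ [He]2s¹, Si²⁺ [Ne]3s².
The numbers (kJ/mol): Na 6910, Al 2745, Be 14849, B 3660, Si 3232.
Hence IE_3: Al < Si < B < Na < Be.

Al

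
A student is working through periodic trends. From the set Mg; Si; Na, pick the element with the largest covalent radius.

Na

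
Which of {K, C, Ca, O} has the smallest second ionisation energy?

Ca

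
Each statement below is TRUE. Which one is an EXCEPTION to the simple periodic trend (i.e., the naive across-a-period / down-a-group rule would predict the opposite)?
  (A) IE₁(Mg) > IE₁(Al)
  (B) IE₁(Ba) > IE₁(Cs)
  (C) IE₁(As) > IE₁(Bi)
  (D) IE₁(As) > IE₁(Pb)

(A)

The general trend: first ionization energy increases across a period and decreases down a group.
(A) Mg (period 3, group 2) vs Al (period 3, group 13): the stated order contradicts the simple trend.
(B) Ba (period 6, group 2) vs Cs (period 6, group 1): the stated order agrees with the simple trend.
(C) As (period 4, group 15) vs Bi (period 6, group 15): the stated order agrees with the simple trend.
(D) As (period 4, group 15) vs Pb (period 6, group 14): the stated order agrees with the simple trend.
The exception is (A): Al's single 3p electron is easier to remove than one from Mg's filled 3s².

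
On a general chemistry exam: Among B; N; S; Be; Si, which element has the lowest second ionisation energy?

The second ionization energy removes an electron from the +1 ion. For each element: B⁺ still has 2 valence electrons; N⁺ still has 4 valence electrons; S⁺ still has 5 valence electrons; Be⁺ still has 1 valence electron; Si⁺ still has 3 valence electrons.
All are still removing valence electrons, so compare the +1 ions as you would atoms: IE_2 generally rises across a period (higher Z_eff) and falls down a group (larger shell), subject to the usual subshell exceptions.
Valence configurations: B⁺ [He]2s², N⁺ [He]2s²2p², S⁺ [Ne]3s²3p³, Be⁺ [He]2s¹, Si⁺ [Ne]3s²3p¹.
Approximate IE_2 values (kJ/mol): B 2427, N 2856, S 2252, Be 1757, Si 1577.
Overall IE_2 order: Si < Be < S < B < N.

Si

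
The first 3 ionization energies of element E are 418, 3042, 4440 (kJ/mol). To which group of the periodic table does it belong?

Look for the largest jump between consecutive ionization energies: IE2/IE1 ≈ 7.3, far larger than any earlier ratio.
That jump marks the point where a core electron is being removed. So the atom has 1 valence electron.
A main-group element with 1 valence electron is in group 1.

Group 1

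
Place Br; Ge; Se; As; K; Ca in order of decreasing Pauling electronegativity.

K is in period 4, group 1; Ca is in period 4, group 2; Ge is in period 4, group 14; As is in period 4, group 15; Se is in period 4, group 16; Br is in period 4, group 17.
Electronegativity increases across a period and decreases down a group, tracking effective nuclear charge and atomic size.
All lie in period 4, so electronegativity increases left to right.
So from highest to lowest: Br > Se > As > Ge > Ca > K.

Br > Se > As > Ge > Ca > K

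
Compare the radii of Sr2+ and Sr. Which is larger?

Sr

Forming Sr2+ removes 2 electrons from Sr. Fewer electrons for the same nuclear charge means less shielding and a higher Z_eff on the remaining electrons, and for main-group metals the entire outer shell is lost.
A cation is smaller than its parent atom: Sr2+ < Sr.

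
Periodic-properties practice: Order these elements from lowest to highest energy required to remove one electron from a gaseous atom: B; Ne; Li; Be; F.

Li is in period 2, group 1; Be is in period 2, group 2; B is in period 2, group 13; F is in period 2, group 17; Ne is in period 2, group 18.
Removing the outermost electron gets harder across a period and easier down a group.
All lie in period 2; the across-period trend (first ionization energy increases left to right) applies, with the exception below.
Note the exception: Be has a higher first ionization energy than B, contrary to the simple trend — removing B's lone 2p electron is easier than breaking Be's filled 2s².
Tabulated first ionization energy (kJ/mol): Li 520, Be 900, B 801, F 1681, Ne 2081.
So from lowest to highest: Li < B < Be < F < Ne.

Li, B, Be, F, Ne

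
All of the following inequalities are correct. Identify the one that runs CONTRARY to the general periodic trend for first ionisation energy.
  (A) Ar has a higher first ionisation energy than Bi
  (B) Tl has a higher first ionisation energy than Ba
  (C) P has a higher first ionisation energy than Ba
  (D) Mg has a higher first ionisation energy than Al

(D)

The general trend: first ionisation energy increases across a period and decreases down a group.
(A) Ar (period 3, group 18) vs Bi (period 6, group 15): the stated order agrees with the simple trend.
(B) Tl (period 6, group 13) vs Ba (period 6, group 2): the stated order agrees with the simple trend.
(C) P (period 3, group 15) vs Ba (period 6, group 2): the stated order agrees with the simple trend.
(D) Mg (period 3, group 2) vs Al (period 3, group 13): the stated order contradicts the simple trend.
The exception is (D): Al's single 3p electron is easier to remove than one from Mg's filled 3s².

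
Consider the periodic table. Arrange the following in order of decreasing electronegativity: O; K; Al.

O > Al > K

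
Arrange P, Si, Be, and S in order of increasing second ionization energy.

After 1 electron has been removed, what remains? P⁺ still has 4 valence electrons; Si⁺ still has 3 valence electrons; Be⁺ still has 1 valence electron; S⁺ still has 5 valence electrons.
All are still removing valence electrons, so compare the +1 ions as you would atoms: IE_2 generally rises across a period (higher Z_eff) and falls down a group (larger shell), subject to the usual subshell exceptions.
Valence configurations: P⁺ [Ne]3s²3p², Si⁺ [Ne]3s²3p¹, Be⁺ [He]2s¹, S⁺ [Ne]3s²3p³.
Tabulated IE_2 (kJ/mol): P 1907, Si 1577, Be 1757, S 2252.
So the second ionization energies run Si < Be < P < S.

Si < Be < P < S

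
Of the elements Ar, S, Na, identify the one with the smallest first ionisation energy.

Na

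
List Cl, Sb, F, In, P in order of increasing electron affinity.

F is in period 2, group 17; P is in period 3, group 15; Cl is in period 3, group 17; In is in period 5, group 13; Sb is in period 5, group 15.
Electron affinity generally becomes more exothermic across a period toward the halogens and less exothermic down a group.
Neither a single period nor a single group — weigh both effects.
P > In: relative to In, both the across-period and down-group shifts push P's electron affinity up.
Sb > P: this pair runs against the simple trend — see the exception note.
F > Sb: relative to Sb, both the across-period and down-group shifts push F's electron affinity up.
Cl > F: this pair runs against the simple trend — see the exception note.
Note the exception: Sb has a higher electron affinity than P, contrary to the simple trend — both are half-filled np³, but the pairing/repulsion penalty for the added electron shrinks as the p orbitals become larger and more diffuse down the group, and for Sb that outweighs the weaker nuclear attraction.
Note the exception: Cl has a higher electron affinity than F, contrary to the simple trend — F's small 2p subshell makes the incoming electron feel strong e⁻–e⁻ repulsion, so Cl actually releases more energy on gaining an electron.
Approximate values (kJ/mol): F 328, P 72, Cl 349, In 29, Sb 103.
So from lowest to highest: In < P < Sb < F < Cl.

In < P < Sb < F < Cl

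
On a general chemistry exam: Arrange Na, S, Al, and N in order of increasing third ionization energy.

Al < S < N < Na

The third ionization energy removes an electron from the +2 ion. For each element: Na²⁺ is already 1 electron into the core; S²⁺ still has 4 valence electrons; Al²⁺ still has 1 valence electron; N²⁺ still has 3 valence electrons.
Breaking into a closed-shell core is much more expensive than removing a leftover valence electron — Na has the largest IE_3 here.
Valence configurations: S²⁺ [Ne]3s²3p², Al²⁺ [Ne]3s¹, N²⁺ [He]2s²2p¹.
Tabulated IE_3 (kJ/mol): Na 6910, S 3357, Al 2745, N 4578.
Hence IE_3: Al < S < N < Na.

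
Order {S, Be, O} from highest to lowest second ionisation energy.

After 1 electron has been removed, what remains? S⁺ still has 5 valence electrons; Be⁺ still has 1 valence electron; O⁺ still has 5 valence electrons.
All are still removing valence electrons, so compare the +1 ions as you would atoms: IE_2 generally rises across a period (higher Z_eff) and falls down a group (larger shell), subject to the usual subshell exceptions.
Valence configurations: S⁺ [Ne]3s²3p³, Be⁺ [He]2s¹, O⁺ [He]2s²2p³.
Tabulated IE_2 (kJ/mol): S 2252, Be 1757, O 3388.
Hence IE_2: Be < S < O.

O, S, Be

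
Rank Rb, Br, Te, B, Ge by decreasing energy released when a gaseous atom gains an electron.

Br > Te > Ge > Rb > B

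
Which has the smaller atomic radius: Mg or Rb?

Mg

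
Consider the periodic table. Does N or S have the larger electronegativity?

N

N is in period 2, group 15; S is in period 3, group 16.
EN rises left→right (higher Z_eff, smaller atoms) and falls top→bottom (larger, more shielded atoms).
These span different periods and groups, so the two trends combine.
N > S: the two effects oppose for this pair; the down-group effect wins (3.04 vs 2.58).
For reference (Pauling): N 3.04, S 2.58.
So N has the larger electronegativity (N > S).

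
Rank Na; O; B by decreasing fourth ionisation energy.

B, Na, O

After 3 electrons have been removed, what remains? Na³⁺ is already 2 electrons into the core; O³⁺ still has 3 valence electrons; B³⁺ is the bare [He] core.
Breaking into a closed-shell core is much more expensive than removing a leftover valence electron — Na and B have the largest IE_4 here.
Approximate IE_4 values (kJ/mol): Na 9543, O 7469, B 25026.
So the fourth ionization energies run O < Na < B.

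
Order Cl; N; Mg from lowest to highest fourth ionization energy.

IE_4 is the cost of taking one more electron from the +3 cation: Cl³⁺ still has 4 valence electrons; N³⁺ still has 2 valence electrons; Mg³⁺ is already 1 electron into the core.
Breaking into a closed-shell core is much more expensive than removing a leftover valence electron — Mg has the largest IE_4 here.
Valence configurations: Cl³⁺ [Ne]3s²3p², N³⁺ [He]2s².
Tabulated IE_4 (kJ/mol): Cl 5159, N 7475, Mg 10543.
Overall IE_4 order: Cl < N < Mg.

Cl < N < Mg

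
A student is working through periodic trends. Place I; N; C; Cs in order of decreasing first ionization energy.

C is in period 2, group 14; N is in period 2, group 15; I is in period 5, group 17; Cs is in period 6, group 1.
First ionization energy rises across a period (greater Z_eff holds electrons more tightly) and falls down a group (valence electrons are farther from the nucleus).
These span different periods and groups, so the two trends combine.
I > Cs: both effects reinforce here, so I is clearly the higher of the two.
C > I: the two effects oppose for this pair; the down-group effect wins (1086 vs 1008 kJ/mol).
N > C: N lies to the right of C in period 2, so the across-period effect alone puts N higher.
Approximate values (kJ/mol): C 1086, N 1402, I 1008, Cs 376.
So from highest to lowest: N > C > I > Cs.

N > C > I > Cs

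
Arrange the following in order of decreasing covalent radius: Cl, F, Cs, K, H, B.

Cs, K, Cl, B, F, H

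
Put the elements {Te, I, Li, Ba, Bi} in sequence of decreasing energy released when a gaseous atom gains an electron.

Li is in period 2, group 1; Te is in period 5, group 16; I is in period 5, group 17; Ba is in period 6, group 2; Bi is in period 6, group 15.
Adding an electron releases more energy for atoms nearer the top right (short of the noble gases).
Neither a single period nor a single group — weigh both effects.
Li > Ba: the two effects oppose for this pair; the down-group effect wins (60 vs 14 kJ/mol).
Bi > Li: period and group pull opposite ways; the across-period shift dominates (91 vs 60 kJ/mol).
Te > Bi: both effects reinforce here, so Te is clearly the higher of the two.
I > Te: both are in period 5; the period trend gives I the larger value.
Approximate values (kJ/mol): Li 60, Te 190, I 295, Ba 14, Bi 91.
So from highest to lowest: I > Te > Bi > Li > Ba.

I > Te > Bi > Li > Ba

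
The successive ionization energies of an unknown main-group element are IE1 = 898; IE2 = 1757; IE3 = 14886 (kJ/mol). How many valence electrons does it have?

Look for the largest jump between consecutive ionization energies: IE3/IE2 ≈ 8.5, far larger than any earlier ratio.
That jump marks the point where a core electron is being removed. So the atom has 2 valence electrons.

2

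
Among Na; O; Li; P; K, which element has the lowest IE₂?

P

Consider each +1 ion: Na⁺ is the bare [Ne] core; O⁺ still has 5 valence electrons; Li⁺ is the bare [He] core; P⁺ still has 4 valence electrons; K⁺ is the bare [Ar] core.
Usually core removal costs more than valence removal, but here the competition is close: a tightly held n=2 valence electron can cost more to remove than an n=3 core electron, so the actual values have to decide it.
Valence configurations: O⁺ [He]2s²2p³, P⁺ [Ne]3s²3p².
Tabulated IE_2 (kJ/mol): Na 4562, O 3388, Li 7298, P 1907, K 3052.
Putting it together, IE_2: P < K < O < Na < Li.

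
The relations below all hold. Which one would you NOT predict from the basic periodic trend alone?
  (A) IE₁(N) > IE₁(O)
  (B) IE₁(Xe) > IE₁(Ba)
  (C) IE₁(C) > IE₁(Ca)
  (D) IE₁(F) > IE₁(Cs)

(A)

The general trend: first ionisation energy increases across a period and decreases down a group.
(A) N (period 2, group 15) vs O (period 2, group 16): the stated order contradicts the simple trend.
(B) Xe (period 5, group 18) vs Ba (period 6, group 2): the stated order agrees with the simple trend.
(C) C (period 2, group 14) vs Ca (period 4, group 2): the stated order agrees with the simple trend.
(D) F (period 2, group 17) vs Cs (period 6, group 1): the stated order agrees with the simple trend.
The exception is (A): pairing an electron in O's 2p⁴ costs repulsion energy, so O ionizes more easily than half-filled N (2p³).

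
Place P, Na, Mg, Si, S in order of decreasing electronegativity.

Na is in period 3, group 1; Mg is in period 3, group 2; Si is in period 3, group 14; P is in period 3, group 15; S is in period 3, group 16.
EN rises left→right (higher Z_eff, smaller atoms) and falls top→bottom (larger, more shielded atoms).
All lie in period 3, so electronegativity increases left to right.
So from highest to lowest: S > P > Si > Mg > Na.

S > P > Si > Mg > Na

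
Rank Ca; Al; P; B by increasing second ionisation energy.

Ca < Al < P < B

IE_2 is the cost of taking one more electron from the +1 cation: Ca⁺ still has 1 valence electron; Al⁺ still has 2 valence electrons; P⁺ still has 4 valence electrons; B⁺ still has 2 valence electrons.
All are still removing valence electrons, so compare the +1 ions as you would atoms: IE_2 generally rises across a period (higher Z_eff) and falls down a group (larger shell), subject to the usual subshell exceptions.
Valence configurations: Ca⁺ [Ar]4s¹, Al⁺ [Ne]3s², P⁺ [Ne]3s²3p², B⁺ [He]2s².
Tabulated IE_2 (kJ/mol): Ca 1145, Al 1817, P 1907, B 2427.
Overall IE_2 order: Ca < Al < P < B.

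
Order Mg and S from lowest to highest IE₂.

Mg, S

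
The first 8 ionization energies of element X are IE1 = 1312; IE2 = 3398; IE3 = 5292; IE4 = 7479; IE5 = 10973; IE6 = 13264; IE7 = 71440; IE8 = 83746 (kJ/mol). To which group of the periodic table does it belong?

Look for the largest jump between consecutive ionization energies: IE7/IE6 ≈ 5.4, far larger than any earlier ratio.
That jump marks the point where a core electron is being removed. So the atom has 6 valence electrons.
A main-group element with 6 valence electrons is in group 16.

Group 16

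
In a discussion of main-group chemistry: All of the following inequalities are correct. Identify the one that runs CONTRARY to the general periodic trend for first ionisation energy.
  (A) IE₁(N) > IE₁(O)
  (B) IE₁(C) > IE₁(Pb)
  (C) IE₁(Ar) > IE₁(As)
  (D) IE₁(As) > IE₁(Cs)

The general trend: first ionisation energy increases across a period and decreases down a group.
(A) N (period 2, group 15) vs O (period 2, group 16): the stated order contradicts the simple trend.
(B) C (period 2, group 14) vs Pb (period 6, group 14): the stated order agrees with the simple trend.
(C) Ar (period 3, group 18) vs As (period 4, group 15): the stated order agrees with the simple trend.
(D) As (period 4, group 15) vs Cs (period 6, group 1): the stated order agrees with the simple trend.
The exception is (A): pairing an electron in O's 2p⁴ costs repulsion energy, so O ionizes more easily than half-filled N (2p³).

(A)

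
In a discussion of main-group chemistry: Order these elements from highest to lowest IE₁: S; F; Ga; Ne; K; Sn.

Ne, F, S, Sn, Ga, K

F is in period 2, group 17; Ne is in period 2, group 18; S is in period 3, group 16; K is in period 4, group 1; Ga is in period 4, group 13; Sn is in period 5, group 14.
Removing the outermost electron gets harder across a period and easier down a group.
These span different periods and groups, so the two trends combine.
Ga > K: both are in period 4; the period trend gives Ga the larger value.
Sn > Ga: the two effects oppose for this pair; the across-period effect wins (709 vs 579 kJ/mol).
S > Sn: relative to Sn, both the across-period and down-group shifts push S's first ionization energy up.
F > S: relative to S, both the across-period and down-group shifts push F's first ionization energy up.
Ne > F: both are in period 2; the period trend gives Ne the larger value.
Tabulated first ionization energy (kJ/mol): F 1681, Ne 2081, S 1000, K 419, Ga 579, Sn 709.
So from highest to lowest: Ne > F > S > Sn > Ga > K.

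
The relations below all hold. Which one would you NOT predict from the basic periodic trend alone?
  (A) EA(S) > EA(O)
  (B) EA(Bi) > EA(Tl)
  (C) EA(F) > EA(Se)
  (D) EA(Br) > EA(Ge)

The general trend: electron affinity increases across a period and decreases down a group.
(A) S (period 3, group 16) vs O (period 2, group 16): the stated order contradicts the simple trend.
(B) Bi (period 6, group 15) vs Tl (period 6, group 13): the stated order agrees with the simple trend.
(C) F (period 2, group 17) vs Se (period 4, group 16): the stated order agrees with the simple trend.
(D) Br (period 4, group 17) vs Ge (period 4, group 14): the stated order agrees with the simple trend.
The exception is (A): the compact 2p subshell of O repels the added electron more than S's larger 3p does.

(A)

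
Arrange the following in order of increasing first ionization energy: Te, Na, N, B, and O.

Na < B < Te < O < N

Across a period the outer electron is held more tightly (higher IE₁); down a group it sits in a higher shell, more shielded, and comes off more easily.
Here both period and group differ, so the two effects have to be weighed against each other.
B > Na: relative to Na, both the across-period and down-group shifts push B's first ionization energy up.
Te > B: the two effects oppose for this pair; the across-period effect wins (869 vs 801 kJ/mol).
O > Te: they share group 16; the group trend gives O the larger value.
N > O: this pair runs against the simple trend — see the exception note.
Note the exception: N has a higher first ionization energy than O, contrary to the simple trend — pairing an electron in O's 2p⁴ costs repulsion energy, so O ionizes more easily than half-filled N (2p³).
For reference (kJ/mol): B 801, N 1402, O 1314, Na 496, Te 869.
So from lowest to highest: Na < B < Te < O < N.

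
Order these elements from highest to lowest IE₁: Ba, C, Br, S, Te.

Br, C, S, Te, Ba

IE₁ increases left→right with effective nuclear charge and decreases top→bottom as the valence shell moves farther out.
Neither a single period nor a single group — weigh both effects.
Te > Ba: relative to Ba, both the across-period and down-group shifts push Te's first ionization energy up.
S > Te: S sits above Te in group 16, so the down-group effect alone puts S higher.
C > S: the two effects oppose for this pair; the down-group effect wins (1086 vs 1000 kJ/mol).
Br > C: the two effects oppose for this pair; the across-period effect wins (1140 vs 1086 kJ/mol).
Tabulated first ionization energy (kJ/mol): C 1086, S 1000, Br 1140, Te 869, Ba 503.
So from highest to lowest: Br > C > S > Te > Ba.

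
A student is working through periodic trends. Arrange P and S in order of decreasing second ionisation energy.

The second ionization energy removes an electron from the +1 ion. For each element: P⁺ still has 4 valence electrons; S⁺ still has 5 valence electrons.
All are still removing valence electrons, so compare the +1 ions as you would atoms: IE_2 generally rises across a period (higher Z_eff) and falls down a group (larger shell), subject to the usual subshell exceptions.
Valence configurations: P⁺ [Ne]3s²3p², S⁺ [Ne]3s²3p³.
Tabulated IE_2 (kJ/mol): P 1907, S 2252.
So the second ionization energies run P < S.

S > P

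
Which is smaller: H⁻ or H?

H

Forming H⁻ adds 1 electron to H. More electron–electron repulsion in the same shell, with unchanged nuclear charge, lets the cloud expand.
An anion is larger than its parent atom: H⁻ > H.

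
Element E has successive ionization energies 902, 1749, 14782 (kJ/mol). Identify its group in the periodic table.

Group 2

Look for the largest jump between consecutive ionization energies: IE3/IE2 ≈ 8.5, far larger than any earlier ratio.
That jump marks the point where a core electron is being removed. So the atom has 2 valence electrons.
A main-group element with 2 valence electrons is in group 2.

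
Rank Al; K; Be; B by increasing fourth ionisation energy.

K, Al, Be, B

IE_4 is the cost of taking one more electron from the +3 cation: Al³⁺ is the bare [Ne] core; K³⁺ is already 2 electrons into the core; Be³⁺ is already 1 electron into the core; B³⁺ is the bare [He] core.
All of these are removing an electron from a noble-gas core or deeper; the smaller core (lower principal quantum number) is held far more tightly, and within a period the higher nuclear charge binds the same core more tightly.
The numbers (kJ/mol): Al 11577, K 5877, Be 21007, B 25026.
Putting it together, IE_4: K < Al < Be < B.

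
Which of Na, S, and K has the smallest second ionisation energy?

After 1 electron has been removed, what remains? Na⁺ is the bare [Ne] core; S⁺ still has 5 valence electrons; K⁺ is the bare [Ar] core.
Core electrons are held far more tightly than valence electrons, so K and Na top the IE_2 order.
Approximate IE_2 values (kJ/mol): Na 4562, S 2252, K 3052.
Hence IE_2: S < K < Na.

S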